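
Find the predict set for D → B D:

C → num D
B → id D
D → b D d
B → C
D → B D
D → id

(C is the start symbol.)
{ 'id', 'num' }

PREDICT(D → B D) = (FIRST(RHS) \ {ε}) ∪ (FOLLOW(D) if ε ∈ FIRST(RHS), i.e. RHS ⇒* ε)
FIRST(B) = { 'id', 'num' }
FIRST(B D) = { 'id', 'num' }
ε ∉ FIRST(B D), so FOLLOW(D) is not added.
PREDICT(D → B D) = { 'id', 'num' }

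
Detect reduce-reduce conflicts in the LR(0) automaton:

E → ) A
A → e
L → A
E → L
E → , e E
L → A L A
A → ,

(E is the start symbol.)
No reduce-reduce conflicts

A reduce-reduce conflict occurs when an LR(0) state has two complete items [A → α .] and [B → β .] — both call for a reduction, and with no lookahead the parser cannot choose between them.

Augment with E' → E and build the canonical LR(0) collection (I0 = CLOSURE({[E' → . E]}), then GOTO on every symbol after a dot until no new states appear). It has 13 states:
  I0: { [A → . ,], [A → . e], [E → . ) A], [E → . , e E], [E → . L], [E' → . E], [L → . A L A], [L → . A] }  — shift
  I1: { [A → . ,], [A → . e], [E → ) . A] }  — shift
  I2: { [A → , .], [E → , . e E] }  — shift, reduce
  I3: { [A → . ,], [A → . e], [L → . A L A], [L → . A], [L → A . L A], [L → A .] }  — shift, reduce
  I4: { [E' → E .] }  — accept
  I5: { [E → L .] }  — reduce
  I6: { [A → e .] }  — reduce
  I7: { [A → , .] }  — reduce
  I8: { [A → . ,], [A → . e], [L → A L . A] }  — shift
  I9: { [L → A L A .] }  — reduce
  I10: { [A → . ,], [A → . e], [E → , e . E], [E → . ) A], [E → . , e E], [E → . L], [L → . A L A], [L → . A] }  — shift
  I11: { [E → , e E .] }  — reduce
  I12: { [E → ) A .] }  — reduce

No state contains more than one complete item.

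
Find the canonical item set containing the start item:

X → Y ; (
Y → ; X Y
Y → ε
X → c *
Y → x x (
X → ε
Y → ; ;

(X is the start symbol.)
{ [X → . Y ; (], [X → . c *], [X → .], [X' → . X], [Y → . ; ;], [Y → . ; X Y], [Y → . x x (], [Y → .] }

First, augment the grammar with X' → X
I₀ = CLOSURE({ [X' → . X] }):
  [X' → . X] has the dot before X: add [X → . Y ; (], [X → . c *], [X → .]
  [X → . Y ; (] has the dot before Y: add [Y → . ; X Y], [Y → .], [Y → . x x (], [Y → . ; ;]
No further items can be added.

I₀ = { [X → . Y ; (], [X → . c *], [X → .], [X' → . X], [Y → . ; ;], [Y → . ; X Y], [Y → . x x (], [Y → .] }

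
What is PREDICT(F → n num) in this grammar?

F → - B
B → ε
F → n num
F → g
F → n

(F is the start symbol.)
PREDICT(F → n num) = (FIRST(RHS) \ {ε}) ∪ (FOLLOW(F) if ε ∈ FIRST(RHS), i.e. RHS ⇒* ε)
FIRST(n num) = { 'n' }
ε ∉ FIRST(n num), so FOLLOW(F) is not added.
PREDICT(F → n num) = { 'n' }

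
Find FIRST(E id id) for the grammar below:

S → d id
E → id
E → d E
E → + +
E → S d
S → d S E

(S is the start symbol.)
FIRST sets of the non-terminals involved (from the grammar, by fixed-point iteration):
  FIRST(E) = { '+', 'd', 'id' }

To compute FIRST(E id id), process the symbols left to right:
Symbol E is a non-terminal. Add FIRST(E) \ {ε} = { '+', 'd', 'id' }
E is not nullable (ε ∉ FIRST(E)), so stop here.
FIRST(E id id) = { '+', 'd', 'id' }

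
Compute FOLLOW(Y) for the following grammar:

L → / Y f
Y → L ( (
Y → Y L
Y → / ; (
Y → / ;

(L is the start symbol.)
{ '/', 'f' }

To compute FOLLOW(Y), find every occurrence of Y on a right-hand side N → α Y β: add FIRST(β) \ {ε}, and if β is empty or nullable also add FOLLOW(N). Iterate to a fixed point.

In L → / Y f: Y is followed by f, add FIRST(f) \ {ε} = { 'f' }
In Y → Y L: Y is followed by L, add FIRST(L) \ {ε} = { '/' }

Taking the union: FOLLOW(Y) = { '/', 'f' }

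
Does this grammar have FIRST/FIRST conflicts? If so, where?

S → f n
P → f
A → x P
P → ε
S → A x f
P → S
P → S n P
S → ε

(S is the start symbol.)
Yes. P → f / P → S on { 'f' }; P → f / P → S n P on { 'f' }; P → ε / P → S on { ε }; P → S / P → S n P on { 'f', 'x' }

A FIRST/FIRST conflict occurs when two productions N → α and N → β for the same non-terminal have FIRST(α) ∩ FIRST(β) ≠ ∅ (with ε ∈ FIRST of a nullable right-hand side, so two nullable alternatives also conflict).

FIRST sets of the non-terminals at (or reachable through a nullable prefix from) the front of some alternative:
  FIRST(A) = { 'x' }
  FIRST(S) = { 'f', 'x', ε }

Productions for S:
  S → f n: FIRST = { 'f' }
  S → A x f: FIRST = { 'x' }
  S → ε: FIRST = { ε }
Productions for P:
  P → f: FIRST = { 'f' }
  P → ε: FIRST = { ε }
  P → S: FIRST = { 'f', 'x', ε }
  P → S n P: FIRST = { 'f', 'n', 'x' }
A has only one production, so no FIRST/FIRST conflict is possible there.

Conflict for P: P → f and P → S
  Overlap: { 'f' }
Conflict for P: P → f and P → S n P
  Overlap: { 'f' }
Conflict for P: P → ε and P → S
  Overlap: { ε }
Conflict for P: P → S and P → S n P
  Overlap: { 'f', 'x' }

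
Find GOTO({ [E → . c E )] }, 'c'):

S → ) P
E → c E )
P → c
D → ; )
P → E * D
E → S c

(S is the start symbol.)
{ [E → . S c], [E → . c E )], [E → c . E )], [S → . ) P] }

GOTO(I, 'c') = CLOSURE({ [A → αX.β] : [A → α.Xβ] ∈ I, X = 'c' })

Items with dot before 'c', with the dot advanced:
  [E → . c E )] → [E → c . E )]
Closure of the advanced items:
  [E → c . E )] has the dot before E: add [E → . c E )], [E → . S c]
  [E → . S c] has the dot before S: add [S → . ) P]

GOTO = { [E → . S c], [E → . c E )], [E → c . E )], [S → . ) P] }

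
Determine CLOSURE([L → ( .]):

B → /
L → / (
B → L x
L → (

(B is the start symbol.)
Start with: [L → ( .]
The dot is at the end, so nothing is added.

CLOSURE = { [L → ( .] }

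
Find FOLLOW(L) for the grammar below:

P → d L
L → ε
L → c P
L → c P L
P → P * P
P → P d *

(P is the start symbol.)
{ $, '*', 'c', 'd' }

To compute FOLLOW(L), find every occurrence of L on a right-hand side N → α L β: add FIRST(β) \ {ε}, and if β is empty or nullable also add FOLLOW(N). Iterate to a fixed point.

In P → d L: L is at the end, add FOLLOW(P)
In L → c P L: L is at the end; this adds FOLLOW(L) to itself — nothing new

The FOLLOW sets referred to above (computed the same way, to a fixed point):
  FOLLOW(P) = { $, '*', 'c', 'd' }

Taking the union: FOLLOW(L) = { $, '*', 'c', 'd' }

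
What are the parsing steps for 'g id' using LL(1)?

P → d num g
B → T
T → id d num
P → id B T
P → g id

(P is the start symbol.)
LL(1) parsing maintains a stack (initially the start symbol over $) and the input. At each step: if the stack top is a terminal, match it against the current input token; if it is a non-terminal N, replace it with the RHS of M[N, lookahead] (the unique production whose predict set contains the lookahead).

Stack is shown with the top on the left.

Stack   Input   Action
----------------------
P $     g id $  output P → g id
g id $  g id $  match 'g'
id $    id $    match 'id'
$       $       accept

The string is accepted.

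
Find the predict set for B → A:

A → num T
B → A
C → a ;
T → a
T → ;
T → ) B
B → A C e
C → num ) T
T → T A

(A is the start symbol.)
{ 'num' }

PREDICT(B → A) = (FIRST(RHS) \ {ε}) ∪ (FOLLOW(B) if ε ∈ FIRST(RHS), i.e. RHS ⇒* ε)
FIRST(A) = { 'num' }
FIRST(A) = { 'num' }
ε ∉ FIRST(A), so FOLLOW(B) is not added.
PREDICT(B → A) = { 'num' }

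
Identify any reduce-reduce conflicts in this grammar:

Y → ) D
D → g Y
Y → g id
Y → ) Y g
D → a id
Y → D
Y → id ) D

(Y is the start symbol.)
Yes — I13: [Y → ) D .] vs [Y → D .]

A reduce-reduce conflict occurs when an LR(0) state has two complete items [A → α .] and [B → β .] — both call for a reduction, and with no lookahead the parser cannot choose between them.

Augment with Y' → Y and build the canonical LR(0) collection (I0 = CLOSURE({[Y' → . Y]}), then GOTO on every symbol after a dot until no new states appear). It has 16 states:
  I0: { [D → . a id], [D → . g Y], [Y → . ) D], [Y → . ) Y g], [Y → . D], [Y → . g id], [Y → . id ) D], [Y' → . Y] }  — shift
  I1: { [D → . a id], [D → . g Y], [Y → ) . D], [Y → ) . Y g], [Y → . ) D], [Y → . ) Y g], [Y → . D], [Y → . g id], [Y → . id ) D] }  — shift
  I2: { [Y → D .] }  — reduce
  I3: { [Y' → Y .] }  — accept
  I4: { [D → a . id] }  — shift
  I5: { [D → . a id], [D → . g Y], [D → g . Y], [Y → . ) D], [Y → . ) Y g], [Y → . D], [Y → . g id], [Y → . id ) D], [Y → g . id] }  — shift
  I6: { [Y → id . ) D] }  — shift
  I7: { [D → . a id], [D → . g Y], [Y → id ) . D] }  — shift
  I8: { [Y → id ) D .] }  — reduce
  I9: { [D → . a id], [D → . g Y], [D → g . Y], [Y → . ) D], [Y → . ) Y g], [Y → . D], [Y → . g id], [Y → . id ) D] }  — shift
  I10: { [D → g Y .] }  — reduce
  I11: { [Y → g id .], [Y → id . ) D] }  — shift, reduce
  I12: { [D → a id .] }  — reduce
  I13: { [Y → ) D .], [Y → D .] }  — 2 reduces
  I14: { [Y → ) Y . g] }  — shift
  I15: { [Y → ) Y g .] }  — reduce

I13 contains complete items [Y → ) D .], [Y → D .] — reduce-reduce conflict.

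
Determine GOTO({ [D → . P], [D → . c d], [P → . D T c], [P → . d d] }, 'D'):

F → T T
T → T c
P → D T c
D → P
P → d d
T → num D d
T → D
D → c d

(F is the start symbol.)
{ [D → . P], [D → . c d], [P → . D T c], [P → . d d], [P → D . T c], [T → . D], [T → . T c], [T → . num D d] }

GOTO(I, 'D') = CLOSURE({ [A → αX.β] : [A → α.Xβ] ∈ I, X = 'D' })

Items with dot before 'D', with the dot advanced:
  [P → . D T c] → [P → D . T c]
Closure of the advanced items:
  [P → D . T c] has the dot before T: add [T → . T c], [T → . num D d], [T → . D]
  [T → . D] has the dot before D: add [D → . P], [D → . c d]
  [D → . P] has the dot before P: add [P → . D T c], [P → . d d]

GOTO = { [D → . P], [D → . c d], [P → . D T c], [P → . d d], [P → D . T c], [T → . D], [T → . T c], [T → . num D d] }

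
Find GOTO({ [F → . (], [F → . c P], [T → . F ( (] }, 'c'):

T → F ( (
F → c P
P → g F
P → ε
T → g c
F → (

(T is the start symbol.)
{ [F → c . P], [P → . g F], [P → .] }

GOTO(I, 'c') = CLOSURE({ [A → αX.β] : [A → α.Xβ] ∈ I, X = 'c' })

Items with dot before 'c', with the dot advanced:
  [F → . c P] → [F → c . P]
Closure of the advanced items:
  [F → c . P] has the dot before P: add [P → . g F], [P → .]

GOTO = { [F → c . P], [P → . g F], [P → .] }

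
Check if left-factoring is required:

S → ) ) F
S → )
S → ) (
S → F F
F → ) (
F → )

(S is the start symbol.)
Left-factoring is needed when two productions for the same non-terminal
share a common prefix on the right-hand side.

Productions for S:
  S → ) ) F
  S → )
  S → ) (
  S → F F
Productions for F:
  F → ) (
  F → )

Found common prefix ')' in productions for S
Found common prefix ')' in productions for F

Answer: Yes, S has productions with common prefix ')'; F has productions with common prefix ')'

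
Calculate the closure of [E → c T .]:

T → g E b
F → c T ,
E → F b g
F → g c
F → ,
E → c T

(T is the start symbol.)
{ [E → c T .] }

To compute CLOSURE, for each item [A → α.Bβ] where B is a non-terminal, add [B → .γ] for all productions B → γ; repeat for the newly added items until nothing changes.

Start with: [E → c T .]
The dot is at the end, so nothing is added.

CLOSURE = { [E → c T .] }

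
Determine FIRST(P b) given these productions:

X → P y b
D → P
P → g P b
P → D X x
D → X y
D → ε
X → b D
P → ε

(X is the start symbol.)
FIRST sets of the non-terminals involved (from the grammar, by fixed-point iteration):
  FIRST(P) = { 'b', 'g', 'y', ε }

To compute FIRST(P b), process the symbols left to right:
Symbol P is a non-terminal. Add FIRST(P) \ {ε} = { 'b', 'g', 'y' }
P is nullable (ε ∈ FIRST(P)), continue to the next symbol.
Symbol b is a terminal. Add 'b' and stop.
FIRST(P b) = { 'b', 'g', 'y' }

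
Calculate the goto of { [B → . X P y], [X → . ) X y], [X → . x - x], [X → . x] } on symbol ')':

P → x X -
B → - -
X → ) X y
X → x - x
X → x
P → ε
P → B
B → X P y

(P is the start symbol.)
{ [X → ) . X y], [X → . ) X y], [X → . x - x], [X → . x] }

GOTO(I, ')') = CLOSURE({ [A → αX.β] : [A → α.Xβ] ∈ I, X = ')' })

Items with dot before ')', with the dot advanced:
  [X → . ) X y] → [X → ) . X y]
Closure of the advanced items:
  [X → ) . X y] has the dot before X: add [X → . ) X y], [X → . x - x], [X → . x]

GOTO = { [X → ) . X y], [X → . ) X y], [X → . x - x], [X → . x] }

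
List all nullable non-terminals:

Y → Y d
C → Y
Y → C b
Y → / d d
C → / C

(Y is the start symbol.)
A non-terminal is nullable if it can derive ε (the empty string): either it has an ε-production, or it has a production whose right-hand side consists entirely of nullable non-terminals.

There are no ε-productions, so no non-terminal can derive ε.
No non-terminals are nullable.

Answer: None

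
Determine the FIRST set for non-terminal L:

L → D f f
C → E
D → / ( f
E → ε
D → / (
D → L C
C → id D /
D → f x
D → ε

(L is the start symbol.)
To compute FIRST(L), examine every production with L on the left-hand side, reading each right-hand side left to right until a non-nullable symbol is reached.

FIRST sets of the other non-terminals involved (by the same procedure, iterated to a fixed point):
  FIRST(D) = { '/', 'f', ε }

From L → D f f:
  - D is a non-terminal: add FIRST(D) \ {ε} = { '/', 'f' }
    D is nullable, so continue to the next symbol
  - f is a terminal: add 'f' and stop

Collecting: FIRST(L) = { '/', 'f' }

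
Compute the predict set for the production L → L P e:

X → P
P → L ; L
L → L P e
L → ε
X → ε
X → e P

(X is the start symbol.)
PREDICT(L → L P e) = (FIRST(RHS) \ {ε}) ∪ (FOLLOW(L) if ε ∈ FIRST(RHS), i.e. RHS ⇒* ε)
FIRST(L) = { ';', ε }
FIRST(P) = { ';' }
FIRST(L P e) = { ';' }
ε ∉ FIRST(L P e), so FOLLOW(L) is not added.
PREDICT(L → L P e) = { ';' }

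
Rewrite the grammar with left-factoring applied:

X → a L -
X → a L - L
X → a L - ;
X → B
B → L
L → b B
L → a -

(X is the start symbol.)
Left-factoring transforms A → αβ₁ | αβ₂ into A → αA' and A' → β₁ | β₂
(α is the longest common prefix among the alternatives). Repeat until
no nonterminal has two alternatives with a common prefix.

Round 1: X has alternatives sharing prefix 'a L -'. Introduce X': X → a L - X'
  Add: X' → ε
  Add: X' → L
  Add: X' → ;

No remaining common prefixes — done.

Resulting grammar:
X → a L - X'
X' → ε
X' → L
X' → ;
X → B
B → L
L → b B
L → a -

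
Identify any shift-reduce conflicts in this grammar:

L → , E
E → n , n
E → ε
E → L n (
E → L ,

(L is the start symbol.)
Yes — I1: [E → .] vs [E → . n , n]

A shift-reduce conflict occurs when an LR(0) state has both:
  - a complete (reduce) item [A → α .] (dot at the end), and
  - a shift item [B → β . c γ] (dot before a terminal).

Augment with L' → L and build the canonical LR(0) collection (I0 = CLOSURE({[L' → . L]}), then GOTO on every symbol after a dot until no new states appear). It has 11 states:
  I0: { [L → . , E], [L' → . L] }  — shift
  I1: { [E → . L ,], [E → . L n (], [E → . n , n], [E → .], [L → , . E], [L → . , E] }  — shift, reduce
  I2: { [L' → L .] }  — accept
  I3: { [L → , E .] }  — reduce
  I4: { [E → L . ,], [E → L . n (] }  — shift
  I5: { [E → n . , n] }  — shift
  I6: { [E → n , . n] }  — shift
  I7: { [E → n , n .] }  — reduce
  I8: { [E → L , .] }  — reduce
  I9: { [E → L n . (] }  — shift
  I10: { [E → L n ( .] }  — reduce

I1 contains reduce item [E → .] and shift items [E → . n , n], [L → . , E] — shift-reduce conflict.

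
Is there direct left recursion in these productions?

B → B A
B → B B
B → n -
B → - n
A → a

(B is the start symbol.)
Direct left recursion occurs when N → N α for some non-terminal N (the right-hand side begins with the left-hand side itself).

B → B A: LEFT RECURSIVE (starts with B)
B → B B: LEFT RECURSIVE (starts with B)
B → n -: starts with n
B → - n: starts with '-'
A → a: starts with a

The grammar has direct left recursion on: B.

Answer: Yes, B is left-recursive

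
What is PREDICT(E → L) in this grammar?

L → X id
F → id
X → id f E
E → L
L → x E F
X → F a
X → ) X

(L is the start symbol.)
{ ')', 'id', 'x' }

PREDICT(E → L) = (FIRST(RHS) \ {ε}) ∪ (FOLLOW(E) if ε ∈ FIRST(RHS), i.e. RHS ⇒* ε)
FIRST(L) = { ')', 'id', 'x' }
FIRST(L) = { ')', 'id', 'x' }
ε ∉ FIRST(L), so FOLLOW(E) is not added.
PREDICT(E → L) = { ')', 'id', 'x' }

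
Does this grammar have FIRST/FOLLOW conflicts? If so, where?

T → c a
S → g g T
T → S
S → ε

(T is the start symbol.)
Nullable non-terminals: S, T.
FIRST sets used below: FIRST(S) = { 'g', ε }

S: nullable alternative(s) S → ε; FOLLOW(S) = { $ }
  S → g g T: FIRST \ {ε} = { 'g' } — disjoint from FOLLOW(S)
  S → ε: FIRST \ {ε} = { } — this is the only nullable alternative, skip

T: nullable alternative(s) T → S; FOLLOW(T) = { $ }
  T → c a: FIRST \ {ε} = { 'c' } — disjoint from FOLLOW(T)
  T → S: FIRST \ {ε} = { 'g' } — this is the only nullable alternative, skip

No FIRST/FOLLOW conflicts found.

Answer: No FIRST/FOLLOW conflicts.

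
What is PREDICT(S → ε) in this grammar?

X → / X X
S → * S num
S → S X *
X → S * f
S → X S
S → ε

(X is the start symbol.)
{ '*', '/', 'num' }

PREDICT(S → ε) = (FIRST(RHS) \ {ε}) ∪ (FOLLOW(S) if ε ∈ FIRST(RHS), i.e. RHS ⇒* ε)
The right-hand side is ε (FIRST(ε) = { ε }), so the predict set is FOLLOW(S) = { '*', '/', 'num' }
PREDICT(S → ε) = { '*', '/', 'num' }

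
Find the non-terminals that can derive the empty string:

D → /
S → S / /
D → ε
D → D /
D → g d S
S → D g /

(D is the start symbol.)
{ 'D' }

ε-productions: D → ε
So D is immediately nullable.
No further non-terminal can be added: every production for the remaining non-terminals contains a terminal or a non-nullable non-terminal.
Nullable = { 'D' }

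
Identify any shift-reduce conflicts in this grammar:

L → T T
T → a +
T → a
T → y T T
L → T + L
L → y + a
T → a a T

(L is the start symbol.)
Yes — I3: [T → a .] vs [T → a . +]

A shift-reduce conflict occurs when an LR(0) state has both:
  - a complete (reduce) item [A → α .] (dot at the end), and
  - a shift item [B → β . c γ] (dot before a terminal).

Augment with L' → L and build the canonical LR(0) collection (I0 = CLOSURE({[L' → . L]}), then GOTO on every symbol after a dot until no new states appear). It has 16 states:
  I0: { [L → . T + L], [L → . T T], [L → . y + a], [L' → . L], [T → . a +], [T → . a a T], [T → . a], [T → . y T T] }  — shift
  I1: { [L' → L .] }  — accept
  I2: { [L → T . + L], [L → T . T], [T → . a +], [T → . a a T], [T → . a], [T → . y T T] }  — shift
  I3: { [T → a . +], [T → a . a T], [T → a .] }  — shift, reduce
  I4: { [L → y . + a], [T → . a +], [T → . a a T], [T → . a], [T → . y T T], [T → y . T T] }  — shift
  I5: { [L → y + . a] }  — shift
  I6: { [T → . a +], [T → . a a T], [T → . a], [T → . y T T], [T → y T . T] }  — shift
  I7: { [T → . a +], [T → . a a T], [T → . a], [T → . y T T], [T → y . T T] }  — shift
  I8: { [T → y T T .] }  — reduce
  I9: { [L → y + a .] }  — reduce
  I10: { [T → a + .] }  — reduce
  I11: { [T → . a +], [T → . a a T], [T → . a], [T → . y T T], [T → a a . T] }  — shift
  I12: { [T → a a T .] }  — reduce
  I13: { [L → . T + L], [L → . T T], [L → . y + a], [L → T + . L], [T → . a +], [T → . a a T], [T → . a], [T → . y T T] }  — shift
  I14: { [L → T T .] }  — reduce
  I15: { [L → T + L .] }  — reduce

I3 contains reduce item [T → a .] and shift items [T → a . +], [T → a . a T] — shift-reduce conflict.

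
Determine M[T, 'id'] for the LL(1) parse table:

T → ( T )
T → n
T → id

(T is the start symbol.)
To find M[T, 'id'], we find productions for T where 'id' is in the predict set (PREDICT(N → α) = (FIRST(α) \ {ε}) ∪ (FOLLOW(N) if α ⇒* ε)).

T → ( T ): PREDICT = { '(' }
T → n: PREDICT = { 'n' }
T → id: PREDICT = { 'id' }
  'id' is in predict set, so this production goes in M[T, 'id']

M[T, 'id'] = T → id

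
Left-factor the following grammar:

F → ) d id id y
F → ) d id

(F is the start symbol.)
F → ) d id F'
F' → id y
F' → ε

Left-factoring transforms A → αβ₁ | αβ₂ into A → αA' and A' → β₁ | β₂
(α is the longest common prefix among the alternatives). Repeat until
no nonterminal has two alternatives with a common prefix.

Round 1: F has alternatives sharing prefix ') d id'. Introduce F': F → ) d id F'
  Add: F' → id y
  Add: F' → ε

No remaining common prefixes — done.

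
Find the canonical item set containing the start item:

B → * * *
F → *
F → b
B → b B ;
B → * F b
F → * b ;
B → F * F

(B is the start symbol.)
First, augment the grammar with B' → B
I₀ = CLOSURE({ [B' → . B] }):
  [B' → . B] has the dot before B: add [B → . * * *], [B → . b B ;], [B → . * F b], [B → . F * F]
  [B → . F * F] has the dot before F: add [F → . *], [F → . b], [F → . * b ;]
No further items can be added.

I₀ = { [B → . * * *], [B → . * F b], [B → . F * F], [B → . b B ;], [B' → . B], [F → . * b ;], [F → . *], [F → . b] }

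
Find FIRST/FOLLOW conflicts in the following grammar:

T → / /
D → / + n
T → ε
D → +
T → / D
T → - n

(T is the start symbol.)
No FIRST/FOLLOW conflicts.

A FIRST/FOLLOW conflict occurs when a non-terminal N has a nullable alternative N → β (β ⇒* ε) and another alternative N → α with FIRST(α) ∩ FOLLOW(N) ≠ ∅: on such a lookahead the parser cannot decide between expanding α and letting N vanish via β.

Nullable non-terminals: T.

T: nullable alternative(s) T → ε; FOLLOW(T) = { $ }
  T → / /: FIRST \ {ε} = { '/' } — disjoint from FOLLOW(T)
  T → ε: FIRST \ {ε} = { } — this is the only nullable alternative, skip
  T → / D: FIRST \ {ε} = { '/' } — disjoint from FOLLOW(T)
  T → - n: FIRST \ {ε} = { '-' } — disjoint from FOLLOW(T)

D has no nullable alternative, so no FIRST/FOLLOW check is needed there.

No FIRST/FOLLOW conflicts found.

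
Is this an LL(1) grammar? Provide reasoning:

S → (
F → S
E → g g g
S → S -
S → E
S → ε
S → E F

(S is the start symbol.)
Relevant sets:
  FIRST(S) = { '(', '-', 'g', ε }
  FIRST(E) = { 'g' }
  FOLLOW(S) = { $, '-' }

For S:
  PREDICT(S → '(') = { '(' }
  PREDICT(S → S '-') = { '(', '-', 'g' }
  PREDICT(S → E) = { 'g' }
  PREDICT(S → ε) = { $, '-' }
  PREDICT(S → E F) = { 'g' }
F, E have a single production, so nothing to check there.

Conflict found: Predict set conflict for S: { '(' }
The grammar is NOT LL(1).

Answer: No. Predict set conflict for S: { '(' }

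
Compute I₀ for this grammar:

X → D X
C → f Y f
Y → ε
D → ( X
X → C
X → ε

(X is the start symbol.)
First, augment the grammar with X' → X
I₀ = CLOSURE({ [X' → . X] }):
  [X' → . X] has the dot before X: add [X → . D X], [X → . C], [X → .]
  [X → . D X] has the dot before D: add [D → . ( X]
  [X → . C] has the dot before C: add [C → . f Y f]
No further items can be added.

I₀ = { [C → . f Y f], [D → . ( X], [X → . C], [X → . D X], [X → .], [X' → . X] }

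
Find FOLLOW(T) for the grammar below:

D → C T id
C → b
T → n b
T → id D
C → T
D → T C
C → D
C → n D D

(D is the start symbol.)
To compute FOLLOW(T), find every occurrence of T on a right-hand side N → α T β: add FIRST(β) \ {ε}, and if β is empty or nullable also add FOLLOW(N). Iterate to a fixed point.

In D → C T id: T is followed by id, add FIRST(id) \ {ε} = { 'id' }
In C → T: T is at the end, add FOLLOW(C)
In D → T C: T is followed by C, add FIRST(C) \ {ε} = { 'b', 'id', 'n' }

The FOLLOW sets referred to above (computed the same way, to a fixed point):
  FOLLOW(C) = { $, 'b', 'id', 'n' }

Taking the union: FOLLOW(T) = { $, 'b', 'id', 'n' }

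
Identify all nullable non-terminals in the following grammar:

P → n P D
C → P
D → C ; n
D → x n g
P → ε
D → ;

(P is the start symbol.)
A non-terminal is nullable if it can derive ε (the empty string): either it has an ε-production, or it has a production whose right-hand side consists entirely of nullable non-terminals.

ε-productions: P → ε
So P is immediately nullable.
C → P: every symbol on the right is nullable, so C is nullable too.
No further non-terminal can be added: every production for the remaining non-terminals contains a terminal or a non-nullable non-terminal.
Nullable = { 'C', 'P' }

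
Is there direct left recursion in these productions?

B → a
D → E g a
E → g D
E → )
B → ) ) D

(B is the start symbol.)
No direct left recursion

Direct left recursion occurs when N → N α for some non-terminal N (the right-hand side begins with the left-hand side itself).

B → a: starts with a
D → E g a: starts with E
E → g D: starts with g
E → ): starts with ')'
B → ) ) D: starts with ')'

No direct left recursion found.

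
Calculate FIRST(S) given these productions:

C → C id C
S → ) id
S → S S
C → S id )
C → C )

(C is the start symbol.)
To compute FIRST(S), examine every production with S on the left-hand side, reading each right-hand side left to right until a non-nullable symbol is reached.

From S → ) id:
  - ')' is a terminal: add ')' and stop
From S → S S:
  - S is the symbol being defined: contributes nothing new
    S is not nullable, so stop

Collecting: FIRST(S) = { ')' }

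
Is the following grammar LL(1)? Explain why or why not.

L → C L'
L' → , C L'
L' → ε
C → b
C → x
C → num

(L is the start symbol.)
Yes, the grammar is LL(1).

A grammar is LL(1) if for each non-terminal N with multiple productions, the predict sets of those productions are pairwise disjoint, where PREDICT(N → α) = (FIRST(α) \ {ε}) ∪ (FOLLOW(N) if α ⇒* ε).

Relevant sets:
  FOLLOW(L') = { $ }

For L':
  PREDICT(L' → ',' C L') = { ',' }
  PREDICT(L' → ε) = { $ }
For C:
  PREDICT(C → b) = { 'b' }
  PREDICT(C → x) = { 'x' }
  PREDICT(C → num) = { 'num' }
L has a single production, so nothing to check there.

All predict sets are disjoint. The grammar IS LL(1).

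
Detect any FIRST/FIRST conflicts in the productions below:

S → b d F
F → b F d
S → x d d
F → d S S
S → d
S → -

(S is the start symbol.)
No FIRST/FIRST conflicts.

A FIRST/FIRST conflict occurs when two productions N → α and N → β for the same non-terminal have FIRST(α) ∩ FIRST(β) ≠ ∅ (with ε ∈ FIRST of a nullable right-hand side, so two nullable alternatives also conflict).

Productions for S:
  S → b d F: FIRST = { 'b' }
  S → x d d: FIRST = { 'x' }
  S → d: FIRST = { 'd' }
  S → -: FIRST = { '-' }
Productions for F:
  F → b F d: FIRST = { 'b' }
  F → d S S: FIRST = { 'd' }

All alternatives of each non-terminal have pairwise disjoint FIRST sets.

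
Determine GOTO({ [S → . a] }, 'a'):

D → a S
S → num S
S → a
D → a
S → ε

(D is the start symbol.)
GOTO(I, 'a') = CLOSURE({ [A → αX.β] : [A → α.Xβ] ∈ I, X = 'a' })

Items with dot before 'a', with the dot advanced:
  [S → . a] → [S → a .]
Closure adds nothing (no advanced item has the dot before a non-terminal).

GOTO = { [S → a .] }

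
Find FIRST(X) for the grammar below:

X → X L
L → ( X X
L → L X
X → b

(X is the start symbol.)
{ 'b' }

To compute FIRST(X), examine every production with X on the left-hand side, reading each right-hand side left to right until a non-nullable symbol is reached.

From X → X L:
  - X is the symbol being defined: contributes nothing new
    X is not nullable, so stop
From X → b:
  - b is a terminal: add 'b' and stop

Collecting: FIRST(X) = { 'b' }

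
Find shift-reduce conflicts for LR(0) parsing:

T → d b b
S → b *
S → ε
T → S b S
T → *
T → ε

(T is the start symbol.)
A shift-reduce conflict occurs when an LR(0) state has both:
  - a complete (reduce) item [A → α .] (dot at the end), and
  - a shift item [B → β . c γ] (dot before a terminal).

Augment with T' → T and build the canonical LR(0) collection (I0 = CLOSURE({[T' → . T]}), then GOTO on every symbol after a dot until no new states appear). It has 11 states:
  I0: { [S → . b *], [S → .], [T → . *], [T → . S b S], [T → . d b b], [T → .], [T' → . T] }  — shift, 2 reduces
  I1: { [T → * .] }  — reduce
  I2: { [T → S . b S] }  — shift
  I3: { [T' → T .] }  — accept
  I4: { [S → b . *] }  — shift
  I5: { [T → d . b b] }  — shift
  I6: { [T → d b . b] }  — shift
  I7: { [T → d b b .] }  — reduce
  I8: { [S → b * .] }  — reduce
  I9: { [S → . b *], [S → .], [T → S b . S] }  — shift, reduce
  I10: { [T → S b S .] }  — reduce

I0 contains reduce items [S → .], [T → .] and shift items [S → . b *], [T → . *], [T → . d b b] — shift-reduce conflict.
I9 contains reduce item [S → .] and shift item [S → . b *] — shift-reduce conflict.

Answer: Yes — I0: [S → .] vs [S → . b *]; I9: [S → .] vs [S → . b *]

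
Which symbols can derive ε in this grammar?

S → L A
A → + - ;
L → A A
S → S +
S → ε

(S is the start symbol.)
{ 'S' }

ε-productions: S → ε
So S is immediately nullable.
No further non-terminal can be added: every production for the remaining non-terminals contains a terminal or a non-nullable non-terminal.
Nullable = { 'S' }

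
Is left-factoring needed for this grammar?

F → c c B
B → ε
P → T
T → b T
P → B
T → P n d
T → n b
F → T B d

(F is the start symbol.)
Left-factoring is needed when two productions for the same non-terminal
share a common prefix on the right-hand side.

Productions for F:
  F → c c B
  F → T B d
Productions for P:
  P → T
  P → B
Productions for T:
  T → b T
  T → P n d
  T → n b

No common prefixes found.

Answer: No, left-factoring is not needed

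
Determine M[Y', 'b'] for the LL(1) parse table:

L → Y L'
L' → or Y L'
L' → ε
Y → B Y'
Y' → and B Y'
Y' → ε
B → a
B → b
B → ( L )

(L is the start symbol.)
Empty (error entry)

To find M[Y', 'b'], we find productions for Y' where 'b' is in the predict set (PREDICT(N → α) = (FIRST(α) \ {ε}) ∪ (FOLLOW(N) if α ⇒* ε)).

Relevant sets:
  FOLLOW(Y') = { $, ')', 'or' }

Y' → and B Y': PREDICT = { 'and' }
Y' → ε: PREDICT = { $, ')', 'or' }

M[Y', 'b'] is empty (no production applies)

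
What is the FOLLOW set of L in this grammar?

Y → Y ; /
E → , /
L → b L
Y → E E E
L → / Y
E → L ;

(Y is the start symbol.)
{ ';' }

In L → b L: L is at the end; this adds FOLLOW(L) to itself — nothing new
In E → L ;: L is followed by ';', add FIRST(';') \ {ε} = { ';' }

Taking the union: FOLLOW(L) = { ';' }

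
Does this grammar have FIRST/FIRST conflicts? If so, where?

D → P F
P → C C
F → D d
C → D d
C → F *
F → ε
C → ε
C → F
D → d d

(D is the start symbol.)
A FIRST/FIRST conflict occurs when two productions N → α and N → β for the same non-terminal have FIRST(α) ∩ FIRST(β) ≠ ∅ (with ε ∈ FIRST of a nullable right-hand side, so two nullable alternatives also conflict).

FIRST sets of the non-terminals at (or reachable through a nullable prefix from) the front of some alternative:
  FIRST(P) = { '*', 'd', ε }
  FIRST(F) = { '*', 'd', ε }
  FIRST(D) = { '*', 'd', ε }

Productions for D:
  D → P F: FIRST = { '*', 'd', ε }
  D → d d: FIRST = { 'd' }
Productions for F:
  F → D d: FIRST = { '*', 'd' }
  F → ε: FIRST = { ε }
Productions for C:
  C → D d: FIRST = { '*', 'd' }
  C → F *: FIRST = { '*', 'd' }
  C → ε: FIRST = { ε }
  C → F: FIRST = { '*', 'd', ε }
P has only one production, so no FIRST/FIRST conflict is possible there.

Conflict for D: D → P F and D → d d
  Overlap: { 'd' }
Conflict for C: C → D d and C → F *
  Overlap: { '*', 'd' }
Conflict for C: C → D d and C → F
  Overlap: { '*', 'd' }
Conflict for C: C → F * and C → F
  Overlap: { '*', 'd' }
Conflict for C: C → ε and C → F
  Overlap: { ε }

Answer: Yes. D → P F / D → d d on { 'd' }; C → D d / C → F '*' on { '*', 'd' }; C → D d / C → F on { '*', 'd' }; C → F '*' / C → F on { '*', 'd' }; C → ε / C → F on { ε }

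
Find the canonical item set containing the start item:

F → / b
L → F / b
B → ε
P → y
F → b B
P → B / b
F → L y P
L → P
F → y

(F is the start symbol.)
First, augment the grammar with F' → F
I₀ = CLOSURE({ [F' → . F] }):
  [F' → . F] has the dot before F: add [F → . / b], [F → . b B], [F → . L y P], [F → . y]
  [F → . L y P] has the dot before L: add [L → . F / b], [L → . P]
  [L → . P] has the dot before P: add [P → . y], [P → . B / b]
  [P → . B / b] has the dot before B: add [B → .]
No further items can be added.

I₀ = { [B → .], [F → . / b], [F → . L y P], [F → . b B], [F → . y], [F' → . F], [L → . F / b], [L → . P], [P → . B / b], [P → . y] }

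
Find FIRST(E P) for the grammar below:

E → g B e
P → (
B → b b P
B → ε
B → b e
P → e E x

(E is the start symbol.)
FIRST sets of the non-terminals involved (from the grammar, by fixed-point iteration):
  FIRST(E) = { 'g' }

To compute FIRST(E P), process the symbols left to right:
Symbol E is a non-terminal. Add FIRST(E) \ {ε} = { 'g' }
E is not nullable (ε ∉ FIRST(E)), so stop here.
FIRST(E P) = { 'g' }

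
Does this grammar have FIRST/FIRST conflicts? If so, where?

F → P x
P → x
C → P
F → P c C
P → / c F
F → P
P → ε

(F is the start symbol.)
Yes. F → P x / F → P c C on { '/', 'x' }; F → P x / F → P on { '/', 'x' }; F → P c C / F → P on { '/', 'x' }

FIRST sets of the non-terminals at (or reachable through a nullable prefix from) the front of some alternative:
  FIRST(P) = { '/', 'x', ε }

Productions for F:
  F → P x: FIRST = { '/', 'x' }
  F → P c C: FIRST = { '/', 'c', 'x' }
  F → P: FIRST = { '/', 'x', ε }
Productions for P:
  P → x: FIRST = { 'x' }
  P → / c F: FIRST = { '/' }
  P → ε: FIRST = { ε }
C has only one production, so no FIRST/FIRST conflict is possible there.

Conflict for F: F → P x and F → P c C
  Overlap: { '/', 'x' }
Conflict for F: F → P x and F → P
  Overlap: { '/', 'x' }
Conflict for F: F → P c C and F → P
  Overlap: { '/', 'x' }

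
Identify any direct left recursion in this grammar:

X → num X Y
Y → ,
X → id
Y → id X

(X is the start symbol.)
Direct left recursion occurs when N → N α for some non-terminal N (the right-hand side begins with the left-hand side itself).

X → num X Y: starts with num
Y → ,: starts with ','
X → id: starts with id
Y → id X: starts with id

No direct left recursion found.

Answer: No direct left recursion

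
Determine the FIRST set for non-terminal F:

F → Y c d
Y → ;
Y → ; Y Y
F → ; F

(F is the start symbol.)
{ ';' }

FIRST sets of the other non-terminals involved (by the same procedure, iterated to a fixed point):
  FIRST(Y) = { ';' }

From F → Y c d:
  - Y is a non-terminal: add FIRST(Y) \ {ε} = { ';' }
    Y is not nullable, so stop
From F → ; F:
  - ';' is a terminal: add ';' and stop

Collecting: FIRST(F) = { ';' }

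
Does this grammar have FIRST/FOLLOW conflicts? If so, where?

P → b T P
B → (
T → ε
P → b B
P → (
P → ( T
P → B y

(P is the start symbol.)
Nullable non-terminals: T.
T has a nullable alternative but only one production, so nothing to check.

B, P have no nullable alternative, so no FIRST/FOLLOW check is needed there.

No FIRST/FOLLOW conflicts found.

Answer: No FIRST/FOLLOW conflicts.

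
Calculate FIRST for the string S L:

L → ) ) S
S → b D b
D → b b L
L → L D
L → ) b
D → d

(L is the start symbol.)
{ 'b' }

FIRST sets of the non-terminals involved (from the grammar, by fixed-point iteration):
  FIRST(S) = { 'b' }

To compute FIRST(S L), process the symbols left to right:
Symbol S is a non-terminal. Add FIRST(S) \ {ε} = { 'b' }
S is not nullable (ε ∉ FIRST(S)), so stop here.
FIRST(S L) = { 'b' }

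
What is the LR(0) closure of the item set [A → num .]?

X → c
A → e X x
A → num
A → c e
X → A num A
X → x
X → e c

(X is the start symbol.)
{ [A → num .] }

Start with: [A → num .]
The dot is at the end, so nothing is added.

CLOSURE = { [A → num .] }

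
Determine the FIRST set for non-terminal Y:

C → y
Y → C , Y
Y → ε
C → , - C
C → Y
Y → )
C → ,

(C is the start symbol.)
FIRST sets of the other non-terminals involved (by the same procedure, iterated to a fixed point):
  FIRST(C) = { ')', ',', 'y', ε }

From Y → C , Y:
  - C is a non-terminal: add FIRST(C) \ {ε} = { ')', ',', 'y' }
    C is nullable, so continue to the next symbol
  - ',' is a terminal: add ',' and stop
From Y → ε:
  - ε-production, so ε ∈ FIRST(Y)
From Y → ):
  - ')' is a terminal: add ')' and stop

Collecting: FIRST(Y) = { ')', ',', 'y', ε }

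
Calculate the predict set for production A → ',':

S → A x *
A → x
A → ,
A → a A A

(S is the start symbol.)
{ ',' }

PREDICT(A → ',') = (FIRST(RHS) \ {ε}) ∪ (FOLLOW(A) if ε ∈ FIRST(RHS), i.e. RHS ⇒* ε)
FIRST(',') = { ',' }
ε ∉ FIRST(','), so FOLLOW(A) is not added.
PREDICT(A → ',') = { ',' }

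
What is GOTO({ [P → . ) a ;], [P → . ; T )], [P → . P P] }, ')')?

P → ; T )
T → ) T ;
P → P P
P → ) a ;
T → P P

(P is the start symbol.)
GOTO(I, ')') = CLOSURE({ [A → αX.β] : [A → α.Xβ] ∈ I, X = ')' })

Items with dot before ')', with the dot advanced:
  [P → . ) a ;] → [P → ) . a ;]
Closure adds nothing (no advanced item has the dot before a non-terminal).

GOTO = { [P → ) . a ;] }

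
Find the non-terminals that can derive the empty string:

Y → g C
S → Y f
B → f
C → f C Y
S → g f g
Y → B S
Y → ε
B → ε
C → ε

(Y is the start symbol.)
{ 'B', 'C', 'Y' }

ε-productions: Y → ε, B → ε, C → ε
So Y, B, C are immediately nullable.
No further non-terminal can be added: every production for the remaining non-terminals contains a terminal or a non-nullable non-terminal.
Nullable = { 'B', 'C', 'Y' }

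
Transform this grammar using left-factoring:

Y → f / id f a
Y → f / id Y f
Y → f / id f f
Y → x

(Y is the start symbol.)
Y → f / id Y'
Y' → f Y''
Y'' → a
Y'' → f
Y' → Y f
Y → x

Left-factoring transforms A → αβ₁ | αβ₂ into A → αA' and A' → β₁ | β₂
(α is the longest common prefix among the alternatives). Repeat until
no nonterminal has two alternatives with a common prefix.

Round 1: Y has alternatives sharing prefix 'f / id'. Introduce Y': Y → f / id Y'
  Add: Y' → f a
  Add: Y' → Y f
  Add: Y' → f f

Round 2: Y' has alternatives sharing prefix 'f'. Introduce Y'': Y' → f Y''
  Add: Y'' → a
  Add: Y'' → f

No remaining common prefixes — done.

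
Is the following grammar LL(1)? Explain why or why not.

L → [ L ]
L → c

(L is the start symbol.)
Yes, the grammar is LL(1).

For L:
  PREDICT(L → '[' L ']') = { '[' }
  PREDICT(L → c) = { 'c' }

All predict sets are disjoint. The grammar IS LL(1).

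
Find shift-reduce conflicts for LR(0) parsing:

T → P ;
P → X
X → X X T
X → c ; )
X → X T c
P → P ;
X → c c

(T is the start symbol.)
Augment with T' → T and build the canonical LR(0) collection (I0 = CLOSURE({[T' → . T]}), then GOTO on every symbol after a dot until no new states appear). It has 13 states:
  I0: { [P → . P ;], [P → . X], [T → . P ;], [T' → . T], [X → . X T c], [X → . X X T], [X → . c ; )], [X → . c c] }  — shift
  I1: { [P → P . ;], [T → P . ;] }  — shift
  I2: { [T' → T .] }  — accept
  I3: { [P → . P ;], [P → . X], [P → X .], [T → . P ;], [X → . X T c], [X → . X X T], [X → . c ; )], [X → . c c], [X → X . T c], [X → X . X T] }  — shift, reduce
  I4: { [X → c . ; )], [X → c . c] }  — shift
  I5: { [X → c ; . )] }  — shift
  I6: { [X → c c .] }  — reduce
  I7: { [X → c ; ) .] }  — reduce
  I8: { [X → X T . c] }  — shift
  I9: { [P → . P ;], [P → . X], [P → X .], [T → . P ;], [X → . X T c], [X → . X X T], [X → . c ; )], [X → . c c], [X → X . T c], [X → X . X T], [X → X X . T] }  — shift, reduce
  I10: { [X → X T . c], [X → X X T .] }  — shift, reduce
  I11: { [X → X T c .] }  — reduce
  I12: { [P → P ; .], [T → P ; .] }  — 2 reduces

I3 contains reduce item [P → X .] and shift items [X → . c ; )], [X → . c c] — shift-reduce conflict.
I9 contains reduce item [P → X .] and shift items [X → . c ; )], [X → . c c] — shift-reduce conflict.
I10 contains reduce item [X → X X T .] and shift item [X → X T . c] — shift-reduce conflict.

Answer: Yes — I3: [P → X .] vs [X → . c ; )]; I9: [P → X .] vs [X → . c ; )]; I10: [X → X X T .] vs [X → X T . c]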